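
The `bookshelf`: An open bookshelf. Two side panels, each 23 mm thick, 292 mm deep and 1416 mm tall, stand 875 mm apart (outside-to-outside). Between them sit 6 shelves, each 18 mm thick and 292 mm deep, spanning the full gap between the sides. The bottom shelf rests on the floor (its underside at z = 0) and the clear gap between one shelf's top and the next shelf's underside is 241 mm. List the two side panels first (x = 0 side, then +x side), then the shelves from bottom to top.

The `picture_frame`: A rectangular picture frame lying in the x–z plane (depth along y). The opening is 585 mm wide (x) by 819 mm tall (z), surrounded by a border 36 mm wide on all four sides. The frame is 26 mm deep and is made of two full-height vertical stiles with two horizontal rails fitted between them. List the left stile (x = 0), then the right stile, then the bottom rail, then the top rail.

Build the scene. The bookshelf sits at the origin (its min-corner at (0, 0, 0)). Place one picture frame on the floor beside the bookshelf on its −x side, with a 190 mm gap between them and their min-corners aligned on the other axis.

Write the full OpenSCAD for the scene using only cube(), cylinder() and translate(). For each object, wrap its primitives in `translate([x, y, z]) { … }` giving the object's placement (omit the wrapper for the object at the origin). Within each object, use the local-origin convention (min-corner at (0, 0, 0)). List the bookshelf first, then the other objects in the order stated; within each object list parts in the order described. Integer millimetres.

cube([23, 292, 1416]);
translate([852, 0, 0]) cube([23, 292, 1416]);
translate([23, 0, 0]) cube([829, 292, 18]);
translate([23, 0, 259]) cube([829, 292, 18]);
translate([23, 0, 518]) cube([829, 292, 18]);
translate([23, 0, 777]) cube([829, 292, 18]);
translate([23, 0, 1036]) cube([829, 292, 18]);
translate([23, 0, 1295]) cube([829, 292, 18]);
translate([-847, 0, 0]) {
  cube([36, 26, 891]);
  translate([621, 0, 0]) cube([36, 26, 891]);
  translate([36, 0, 0]) cube([585, 26, 36]);
  translate([36, 0, 855]) cube([585, 26, 36]);
}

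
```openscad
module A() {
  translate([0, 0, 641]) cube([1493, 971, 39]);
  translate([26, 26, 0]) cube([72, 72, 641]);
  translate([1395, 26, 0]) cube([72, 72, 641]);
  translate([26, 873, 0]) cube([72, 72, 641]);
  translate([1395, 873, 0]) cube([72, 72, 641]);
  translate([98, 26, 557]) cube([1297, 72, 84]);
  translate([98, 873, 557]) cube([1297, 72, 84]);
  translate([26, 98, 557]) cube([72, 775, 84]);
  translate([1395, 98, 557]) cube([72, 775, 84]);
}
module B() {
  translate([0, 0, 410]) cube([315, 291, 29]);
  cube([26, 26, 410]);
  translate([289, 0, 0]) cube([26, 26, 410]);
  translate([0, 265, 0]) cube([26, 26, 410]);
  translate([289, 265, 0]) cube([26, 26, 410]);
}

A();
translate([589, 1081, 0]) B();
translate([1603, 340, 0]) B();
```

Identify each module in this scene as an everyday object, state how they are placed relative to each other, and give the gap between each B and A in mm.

A is a table. B is a stool. Two stools sit around the table at the +y, +x sides. The gap between each stool and the table is 110 mm.

Each stool's nearest face is 110 mm from the table's bounding box.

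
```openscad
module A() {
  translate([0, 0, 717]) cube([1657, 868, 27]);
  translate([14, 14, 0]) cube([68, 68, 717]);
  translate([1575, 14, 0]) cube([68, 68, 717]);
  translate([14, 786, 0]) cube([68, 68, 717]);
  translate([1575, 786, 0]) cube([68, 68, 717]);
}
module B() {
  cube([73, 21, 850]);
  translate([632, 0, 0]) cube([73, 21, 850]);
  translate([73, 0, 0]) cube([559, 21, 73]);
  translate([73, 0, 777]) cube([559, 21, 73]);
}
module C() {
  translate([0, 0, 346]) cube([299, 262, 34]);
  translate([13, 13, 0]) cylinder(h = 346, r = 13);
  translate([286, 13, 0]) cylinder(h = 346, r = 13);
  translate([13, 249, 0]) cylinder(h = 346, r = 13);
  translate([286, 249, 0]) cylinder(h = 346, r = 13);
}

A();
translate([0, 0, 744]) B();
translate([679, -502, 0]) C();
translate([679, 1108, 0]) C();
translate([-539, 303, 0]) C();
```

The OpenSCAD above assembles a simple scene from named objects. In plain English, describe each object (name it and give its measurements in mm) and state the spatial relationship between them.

A is a table: top 1657 mm (x) × 868 mm (y), 27 mm thick, upper face at z = 744 mm, on four 68×68 mm square legs, each inset 14 mm from the nearest pair of top edges, running from z = 0 to the bottom of the top.

B is a rectangular picture frame lying in the x–z plane (depth along y). The opening is 559 mm wide (x) by 704 mm tall (z), surrounded by a border 73 mm wide on all four sides. The frame is 21 mm deep and is made of two full-height vertical stiles with two horizontal rails fitted between them.

C is a four-legged stool. The seat is 299×262 mm, 34 mm thick, top at z = 380 mm. It stands on four round legs, each 26 mm in diameter, from z = 0 to the seat underside, each leg's axis is inset half a diameter from the nearest pair of seat edges (so the leg's bounding box is flush with the corner).

The picture frame is on top of the table. Three stools sit around the table at the −y, +y, −x sides.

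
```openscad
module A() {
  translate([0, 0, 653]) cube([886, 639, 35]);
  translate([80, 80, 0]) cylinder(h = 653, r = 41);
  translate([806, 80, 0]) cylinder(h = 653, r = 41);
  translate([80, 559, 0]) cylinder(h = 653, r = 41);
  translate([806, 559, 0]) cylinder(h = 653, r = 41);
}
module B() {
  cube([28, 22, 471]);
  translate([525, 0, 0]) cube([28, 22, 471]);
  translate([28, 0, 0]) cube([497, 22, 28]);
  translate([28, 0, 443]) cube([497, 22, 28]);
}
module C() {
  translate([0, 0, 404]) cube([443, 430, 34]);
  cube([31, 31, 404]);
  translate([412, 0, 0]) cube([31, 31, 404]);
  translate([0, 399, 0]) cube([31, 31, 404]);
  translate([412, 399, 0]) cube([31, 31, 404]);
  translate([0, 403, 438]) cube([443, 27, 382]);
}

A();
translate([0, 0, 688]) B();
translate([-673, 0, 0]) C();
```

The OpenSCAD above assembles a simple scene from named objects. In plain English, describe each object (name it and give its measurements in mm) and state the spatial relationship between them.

A is a rectangular dining table. The top is 886×639×35 mm with its upper surface at z = 688 mm. It stands on four round legs of 82 mm diameter, each leg's bounding box inset 39 mm from the nearest pair of top edges, running from the floor to the underside of the top.

B is a picture frame with a 497×415 mm rectangular opening (x by z) and a uniform 28 mm border on every side. Frame depth is 22 mm along y. It is built from two vertical stiles running the full outside height and two horizontal rails spanning the gap between the stiles.

C is a chair. The seat is a 443×430×34 mm slab with its top at z = 438 mm, on four 31×31 mm corner legs (flush with the seat edges, standing on z = 0). A flat backrest 27 mm thick, 382 mm tall, spans the full seat width and rises from the seat top along its +y edge, rear face flush with the rear of the seat.

The picture frame is on top of the table. The chair is on the floor beside the table on its −x side.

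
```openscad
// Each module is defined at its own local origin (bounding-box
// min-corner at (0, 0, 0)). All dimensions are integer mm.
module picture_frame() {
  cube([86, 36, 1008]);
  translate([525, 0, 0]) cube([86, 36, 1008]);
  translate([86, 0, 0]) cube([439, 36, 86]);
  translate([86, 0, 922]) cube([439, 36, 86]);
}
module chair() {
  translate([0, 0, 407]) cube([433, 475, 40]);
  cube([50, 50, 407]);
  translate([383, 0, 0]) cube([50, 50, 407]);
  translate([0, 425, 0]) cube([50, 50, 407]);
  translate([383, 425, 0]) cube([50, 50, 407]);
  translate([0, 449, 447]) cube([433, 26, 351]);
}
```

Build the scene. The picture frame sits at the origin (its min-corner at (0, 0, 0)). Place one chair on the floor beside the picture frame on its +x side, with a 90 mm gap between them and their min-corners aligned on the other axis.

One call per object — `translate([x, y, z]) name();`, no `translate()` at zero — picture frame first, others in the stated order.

picture_frame();
translate([701, 0, 0]) chair();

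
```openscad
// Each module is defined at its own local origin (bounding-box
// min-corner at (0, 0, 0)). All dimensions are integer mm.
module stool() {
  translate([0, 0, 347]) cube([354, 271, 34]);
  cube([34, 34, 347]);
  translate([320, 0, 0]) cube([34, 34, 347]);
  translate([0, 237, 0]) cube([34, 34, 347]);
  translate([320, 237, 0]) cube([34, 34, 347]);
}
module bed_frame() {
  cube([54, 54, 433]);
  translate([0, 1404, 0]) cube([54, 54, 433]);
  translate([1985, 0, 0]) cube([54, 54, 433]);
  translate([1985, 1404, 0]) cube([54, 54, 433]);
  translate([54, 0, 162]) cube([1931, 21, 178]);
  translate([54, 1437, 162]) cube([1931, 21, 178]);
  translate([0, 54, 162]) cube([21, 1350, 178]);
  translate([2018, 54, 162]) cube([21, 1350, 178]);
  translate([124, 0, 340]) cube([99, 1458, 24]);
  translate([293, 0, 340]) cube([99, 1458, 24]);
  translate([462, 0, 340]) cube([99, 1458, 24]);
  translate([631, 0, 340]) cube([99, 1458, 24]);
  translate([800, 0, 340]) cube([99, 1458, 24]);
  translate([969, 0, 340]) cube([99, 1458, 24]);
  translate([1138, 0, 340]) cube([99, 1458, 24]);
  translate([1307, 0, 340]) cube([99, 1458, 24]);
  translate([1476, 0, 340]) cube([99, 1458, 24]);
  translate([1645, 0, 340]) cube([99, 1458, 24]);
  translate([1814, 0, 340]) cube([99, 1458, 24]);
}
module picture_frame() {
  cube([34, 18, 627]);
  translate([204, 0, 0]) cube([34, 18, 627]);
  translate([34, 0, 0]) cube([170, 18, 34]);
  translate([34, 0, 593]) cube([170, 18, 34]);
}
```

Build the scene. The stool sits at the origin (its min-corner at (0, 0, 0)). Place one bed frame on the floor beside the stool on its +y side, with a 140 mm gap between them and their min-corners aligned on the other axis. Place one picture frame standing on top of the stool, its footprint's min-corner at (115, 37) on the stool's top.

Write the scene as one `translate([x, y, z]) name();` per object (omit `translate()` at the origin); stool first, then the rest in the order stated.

stool();
translate([0, 411, 0]) bed_frame();
translate([115, 37, 381]) picture_frame();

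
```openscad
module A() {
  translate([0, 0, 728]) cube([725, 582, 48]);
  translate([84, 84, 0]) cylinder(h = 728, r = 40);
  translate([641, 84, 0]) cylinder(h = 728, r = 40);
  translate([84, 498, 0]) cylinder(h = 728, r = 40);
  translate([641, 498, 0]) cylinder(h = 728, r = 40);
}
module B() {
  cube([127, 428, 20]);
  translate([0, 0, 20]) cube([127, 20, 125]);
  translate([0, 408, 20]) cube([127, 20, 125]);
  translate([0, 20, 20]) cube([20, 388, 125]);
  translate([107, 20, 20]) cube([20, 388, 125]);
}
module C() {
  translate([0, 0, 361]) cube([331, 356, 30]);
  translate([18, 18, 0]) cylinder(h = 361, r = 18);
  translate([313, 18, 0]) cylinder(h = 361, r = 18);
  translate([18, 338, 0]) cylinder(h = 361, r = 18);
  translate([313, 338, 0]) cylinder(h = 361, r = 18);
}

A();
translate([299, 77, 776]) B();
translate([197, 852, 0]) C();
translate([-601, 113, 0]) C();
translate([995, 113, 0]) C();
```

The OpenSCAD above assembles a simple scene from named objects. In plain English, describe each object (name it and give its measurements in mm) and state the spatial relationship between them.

A is a rectangular dining table. The top is 725×582×48 mm with its upper surface at z = 776 mm. It stands on four round legs of 80 mm diameter, each leg's bounding box inset 44 mm from the nearest pair of top edges, running from the floor to the underside of the top.

B is an open storage box with external size 127×428×145 mm and wall thickness 20 mm (the base is also 20 mm thick). The base covers the whole footprint; the four walls stand on the base, with the y-facing walls full-width and the x-facing walls fitting between their inner faces.

C is a simple wooden stool: a rectangular seat 331 mm (x) by 356 mm (y), 30 mm thick, top face at z = 391 mm, on four round legs, each 36 mm in diameter. The legs rest on z = 0, each leg's axis is inset half a diameter from the nearest pair of seat edges (so the leg's bounding box is flush with the corner).

The open box is on top of the table, centred. Three stools sit around the table at the +y, −x, +x sides.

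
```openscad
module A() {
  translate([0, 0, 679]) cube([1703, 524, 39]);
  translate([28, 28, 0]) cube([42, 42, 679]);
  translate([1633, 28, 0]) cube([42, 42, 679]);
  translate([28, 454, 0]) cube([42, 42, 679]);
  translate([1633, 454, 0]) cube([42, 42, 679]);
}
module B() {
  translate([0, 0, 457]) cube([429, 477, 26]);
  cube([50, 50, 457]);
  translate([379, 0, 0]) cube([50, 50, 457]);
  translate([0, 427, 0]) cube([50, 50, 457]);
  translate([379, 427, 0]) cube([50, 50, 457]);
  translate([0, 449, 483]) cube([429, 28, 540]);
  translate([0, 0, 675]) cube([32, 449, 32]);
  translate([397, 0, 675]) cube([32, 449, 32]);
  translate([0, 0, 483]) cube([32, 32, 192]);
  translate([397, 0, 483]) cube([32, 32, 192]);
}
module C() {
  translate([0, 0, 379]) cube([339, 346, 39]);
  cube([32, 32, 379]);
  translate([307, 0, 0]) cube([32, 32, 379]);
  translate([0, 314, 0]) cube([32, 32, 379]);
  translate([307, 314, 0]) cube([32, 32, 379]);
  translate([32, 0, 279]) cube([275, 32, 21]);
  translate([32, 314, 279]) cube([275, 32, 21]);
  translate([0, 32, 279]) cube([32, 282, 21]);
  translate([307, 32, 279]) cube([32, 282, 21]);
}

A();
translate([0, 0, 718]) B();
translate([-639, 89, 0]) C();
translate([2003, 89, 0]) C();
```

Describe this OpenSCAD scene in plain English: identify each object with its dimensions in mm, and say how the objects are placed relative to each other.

A is a rectangular dining table. The top is 1703×524×39 mm with its upper surface at z = 718 mm. It stands on four 42×42 mm square legs, each inset 28 mm from the nearest pair of top edges, running from the floor to the underside of the top.

B is a chair. The seat is a 429×477×26 mm slab with its top at z = 483 mm, on four 50×50 mm corner legs (flush with the seat edges, standing on z = 0). A flat backrest 28 mm thick, 540 mm tall, spans the full seat width and rises from the seat top along its +y edge, rear face flush with the rear of the seat. Two armrests of 32×32 mm section run along each side from the seat's front edge to the front of the backrest, top faces 224 mm above the seat top and outer faces flush with the seat's x-edges; a 32×32 mm post under the front of each armrest stands on the seat at the front corner.

C is a four-legged stool. The seat is 339×346 mm, 39 mm thick, top at z = 418 mm. It stands on four square legs, each 32×32 mm in cross-section, from z = 0 to the seat underside, each flush with a corner of the seat. Four stretchers, 32 mm wide and 21 mm tall, connect adjacent legs with their undersides at z = 279 mm, each running between the inner faces of the legs it joins and aligned with the legs' outer faces on the other axis.

The chair is on top of the table. Two stools sit around the table at the −x, +x sides.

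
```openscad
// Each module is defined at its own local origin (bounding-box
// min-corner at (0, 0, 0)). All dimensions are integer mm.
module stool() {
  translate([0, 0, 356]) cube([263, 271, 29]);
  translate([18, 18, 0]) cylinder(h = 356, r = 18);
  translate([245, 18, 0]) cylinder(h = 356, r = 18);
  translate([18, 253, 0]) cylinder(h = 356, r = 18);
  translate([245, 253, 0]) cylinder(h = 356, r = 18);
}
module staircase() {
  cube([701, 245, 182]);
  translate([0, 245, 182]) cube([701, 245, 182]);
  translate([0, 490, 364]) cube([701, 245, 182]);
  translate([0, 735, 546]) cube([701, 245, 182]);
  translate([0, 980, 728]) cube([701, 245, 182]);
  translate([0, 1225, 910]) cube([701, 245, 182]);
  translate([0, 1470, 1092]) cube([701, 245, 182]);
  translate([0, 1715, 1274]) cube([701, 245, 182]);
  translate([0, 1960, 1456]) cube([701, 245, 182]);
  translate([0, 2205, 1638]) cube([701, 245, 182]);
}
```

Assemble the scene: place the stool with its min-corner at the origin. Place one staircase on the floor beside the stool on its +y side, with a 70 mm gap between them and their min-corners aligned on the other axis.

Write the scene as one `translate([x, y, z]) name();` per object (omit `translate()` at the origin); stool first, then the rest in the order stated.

stool();
translate([0, 341, 0]) staircase();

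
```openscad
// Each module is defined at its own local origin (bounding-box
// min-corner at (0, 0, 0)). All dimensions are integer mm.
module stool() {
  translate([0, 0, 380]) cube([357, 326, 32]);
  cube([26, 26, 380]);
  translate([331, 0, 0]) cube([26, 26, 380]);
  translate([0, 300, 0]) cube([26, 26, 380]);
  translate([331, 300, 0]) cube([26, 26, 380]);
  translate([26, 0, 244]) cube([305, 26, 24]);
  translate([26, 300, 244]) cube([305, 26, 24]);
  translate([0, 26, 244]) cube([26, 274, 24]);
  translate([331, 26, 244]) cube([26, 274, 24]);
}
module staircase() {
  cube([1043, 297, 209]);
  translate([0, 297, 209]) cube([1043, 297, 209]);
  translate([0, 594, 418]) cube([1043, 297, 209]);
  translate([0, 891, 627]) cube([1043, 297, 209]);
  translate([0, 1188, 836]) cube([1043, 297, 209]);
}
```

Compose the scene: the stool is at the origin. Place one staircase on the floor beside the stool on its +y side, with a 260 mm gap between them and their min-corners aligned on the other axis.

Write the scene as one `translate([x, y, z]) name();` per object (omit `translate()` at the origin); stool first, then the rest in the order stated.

stool();
translate([0, 586, 0]) staircase();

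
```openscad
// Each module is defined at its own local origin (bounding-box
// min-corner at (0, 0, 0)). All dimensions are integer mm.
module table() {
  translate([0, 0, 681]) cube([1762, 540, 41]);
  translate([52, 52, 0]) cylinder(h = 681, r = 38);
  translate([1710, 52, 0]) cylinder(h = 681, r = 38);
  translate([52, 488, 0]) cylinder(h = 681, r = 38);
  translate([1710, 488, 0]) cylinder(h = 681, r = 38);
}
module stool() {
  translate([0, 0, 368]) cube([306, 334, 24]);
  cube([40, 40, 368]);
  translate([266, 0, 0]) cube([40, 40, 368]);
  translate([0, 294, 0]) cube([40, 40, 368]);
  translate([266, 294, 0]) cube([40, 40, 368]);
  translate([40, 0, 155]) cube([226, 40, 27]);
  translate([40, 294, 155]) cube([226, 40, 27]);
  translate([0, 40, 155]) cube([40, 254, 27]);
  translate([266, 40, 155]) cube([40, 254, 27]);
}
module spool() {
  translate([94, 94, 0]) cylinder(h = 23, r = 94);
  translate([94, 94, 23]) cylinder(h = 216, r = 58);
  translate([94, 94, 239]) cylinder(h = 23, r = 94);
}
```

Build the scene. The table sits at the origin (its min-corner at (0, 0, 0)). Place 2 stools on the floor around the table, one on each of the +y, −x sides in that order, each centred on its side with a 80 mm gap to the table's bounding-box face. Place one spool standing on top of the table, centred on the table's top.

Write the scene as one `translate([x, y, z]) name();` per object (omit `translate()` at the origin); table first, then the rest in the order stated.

table();
translate([728, 620, 0]) stool();
translate([-386, 103, 0]) stool();
translate([787, 176, 722]) spool();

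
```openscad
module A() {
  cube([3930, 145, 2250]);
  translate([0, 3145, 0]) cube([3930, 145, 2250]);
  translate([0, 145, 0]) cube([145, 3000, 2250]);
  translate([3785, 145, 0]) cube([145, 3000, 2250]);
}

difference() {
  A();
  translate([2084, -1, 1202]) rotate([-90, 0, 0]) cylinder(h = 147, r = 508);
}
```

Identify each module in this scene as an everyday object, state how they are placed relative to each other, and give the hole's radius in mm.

The subtracted cylinder has r = 508 mm.

A is a house frame. The house frame has a circular hole through its front wall. The hole's radius is 508 mm.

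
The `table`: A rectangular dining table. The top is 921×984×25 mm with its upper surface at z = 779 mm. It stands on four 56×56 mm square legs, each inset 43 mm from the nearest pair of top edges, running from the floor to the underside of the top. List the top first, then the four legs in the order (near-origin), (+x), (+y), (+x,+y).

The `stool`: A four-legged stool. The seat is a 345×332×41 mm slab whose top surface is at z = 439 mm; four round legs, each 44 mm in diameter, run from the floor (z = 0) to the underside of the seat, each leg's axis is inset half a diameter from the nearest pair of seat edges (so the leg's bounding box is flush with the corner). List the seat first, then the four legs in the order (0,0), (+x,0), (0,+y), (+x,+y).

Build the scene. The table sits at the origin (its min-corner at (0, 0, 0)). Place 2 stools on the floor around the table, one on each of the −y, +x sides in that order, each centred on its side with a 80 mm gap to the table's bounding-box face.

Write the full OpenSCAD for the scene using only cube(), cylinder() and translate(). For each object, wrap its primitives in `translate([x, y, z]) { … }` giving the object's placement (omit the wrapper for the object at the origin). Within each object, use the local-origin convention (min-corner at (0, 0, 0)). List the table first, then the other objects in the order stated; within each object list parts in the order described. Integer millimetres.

translate([0, 0, 754]) cube([921, 984, 25]);
translate([43, 43, 0]) cube([56, 56, 754]);
translate([822, 43, 0]) cube([56, 56, 754]);
translate([43, 885, 0]) cube([56, 56, 754]);
translate([822, 885, 0]) cube([56, 56, 754]);
translate([288, -412, 0]) {
  translate([0, 0, 398]) cube([345, 332, 41]);
  translate([22, 22, 0]) cylinder(h = 398, r = 22);
  translate([323, 22, 0]) cylinder(h = 398, r = 22);
  translate([22, 310, 0]) cylinder(h = 398, r = 22);
  translate([323, 310, 0]) cylinder(h = 398, r = 22);
}
translate([1001, 326, 0]) {
  translate([0, 0, 398]) cube([345, 332, 41]);
  translate([22, 22, 0]) cylinder(h = 398, r = 22);
  translate([323, 22, 0]) cylinder(h = 398, r = 22);
  translate([22, 310, 0]) cylinder(h = 398, r = 22);
  translate([323, 310, 0]) cylinder(h = 398, r = 22);
}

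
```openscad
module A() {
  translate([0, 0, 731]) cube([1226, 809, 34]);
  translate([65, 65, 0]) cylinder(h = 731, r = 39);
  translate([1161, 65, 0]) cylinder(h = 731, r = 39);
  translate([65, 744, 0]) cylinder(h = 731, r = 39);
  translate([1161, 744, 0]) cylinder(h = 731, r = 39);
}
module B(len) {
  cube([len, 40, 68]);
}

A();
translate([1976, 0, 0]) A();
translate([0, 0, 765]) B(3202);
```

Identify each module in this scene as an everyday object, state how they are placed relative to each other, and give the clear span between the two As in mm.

Second table starts at x = 1976; first ends at x = 1226; clear span = 1976 − 1226 = 750 mm.

A is a table. B is a beam. A beam spans the tops of two tables. The clear span between the two tables is 750 mm.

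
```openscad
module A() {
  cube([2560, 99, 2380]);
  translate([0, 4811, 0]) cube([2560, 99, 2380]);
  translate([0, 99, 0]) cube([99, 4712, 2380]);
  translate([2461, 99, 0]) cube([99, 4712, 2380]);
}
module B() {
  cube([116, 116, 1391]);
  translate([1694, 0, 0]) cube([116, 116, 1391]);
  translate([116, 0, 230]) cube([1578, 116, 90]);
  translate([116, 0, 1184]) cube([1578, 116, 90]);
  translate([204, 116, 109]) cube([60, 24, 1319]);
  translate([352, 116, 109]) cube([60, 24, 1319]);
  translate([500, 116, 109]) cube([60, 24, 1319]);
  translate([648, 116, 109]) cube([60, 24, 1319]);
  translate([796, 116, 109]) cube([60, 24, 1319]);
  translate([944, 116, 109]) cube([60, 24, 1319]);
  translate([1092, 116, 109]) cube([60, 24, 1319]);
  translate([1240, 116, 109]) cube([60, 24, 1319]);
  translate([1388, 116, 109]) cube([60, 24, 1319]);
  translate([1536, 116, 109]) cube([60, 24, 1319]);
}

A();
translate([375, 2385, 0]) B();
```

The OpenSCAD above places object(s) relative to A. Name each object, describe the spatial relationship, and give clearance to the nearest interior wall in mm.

Clearances: x = 276, y = 2286; minimum 276 mm.

A is a house frame. B is a fence section. The fence section sits inside the house frame, centred. The clearance to the nearest interior wall is 276 mm.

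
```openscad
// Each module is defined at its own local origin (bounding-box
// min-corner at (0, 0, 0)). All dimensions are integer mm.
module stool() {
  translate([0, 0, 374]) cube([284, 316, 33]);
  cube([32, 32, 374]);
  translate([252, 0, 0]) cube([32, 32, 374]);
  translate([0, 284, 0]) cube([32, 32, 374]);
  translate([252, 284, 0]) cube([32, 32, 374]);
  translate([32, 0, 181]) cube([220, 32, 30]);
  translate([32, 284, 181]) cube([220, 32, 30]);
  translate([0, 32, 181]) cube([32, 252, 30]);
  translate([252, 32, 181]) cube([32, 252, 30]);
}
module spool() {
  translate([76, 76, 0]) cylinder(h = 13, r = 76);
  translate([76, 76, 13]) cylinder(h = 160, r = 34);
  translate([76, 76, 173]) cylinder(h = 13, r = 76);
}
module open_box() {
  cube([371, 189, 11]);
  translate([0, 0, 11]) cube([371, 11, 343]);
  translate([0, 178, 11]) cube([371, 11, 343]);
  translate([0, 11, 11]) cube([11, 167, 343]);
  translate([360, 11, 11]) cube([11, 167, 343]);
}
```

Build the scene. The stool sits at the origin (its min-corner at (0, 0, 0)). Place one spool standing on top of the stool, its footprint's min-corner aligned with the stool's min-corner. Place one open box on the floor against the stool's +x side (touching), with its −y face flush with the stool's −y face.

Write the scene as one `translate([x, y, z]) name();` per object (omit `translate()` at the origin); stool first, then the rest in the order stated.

stool();
translate([0, 0, 407]) spool();
translate([284, 0, 0]) open_box();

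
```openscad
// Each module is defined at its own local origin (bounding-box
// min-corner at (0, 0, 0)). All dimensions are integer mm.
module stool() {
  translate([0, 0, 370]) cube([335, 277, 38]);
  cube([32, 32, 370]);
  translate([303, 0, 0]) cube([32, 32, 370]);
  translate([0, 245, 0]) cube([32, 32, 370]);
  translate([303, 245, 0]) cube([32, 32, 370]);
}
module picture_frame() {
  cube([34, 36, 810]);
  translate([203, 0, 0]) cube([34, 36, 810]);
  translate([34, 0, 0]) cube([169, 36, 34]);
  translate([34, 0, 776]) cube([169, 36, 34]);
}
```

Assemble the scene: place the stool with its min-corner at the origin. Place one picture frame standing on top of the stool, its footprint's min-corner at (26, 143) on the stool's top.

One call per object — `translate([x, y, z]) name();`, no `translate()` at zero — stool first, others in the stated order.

stool();
translate([26, 143, 408]) picture_frame();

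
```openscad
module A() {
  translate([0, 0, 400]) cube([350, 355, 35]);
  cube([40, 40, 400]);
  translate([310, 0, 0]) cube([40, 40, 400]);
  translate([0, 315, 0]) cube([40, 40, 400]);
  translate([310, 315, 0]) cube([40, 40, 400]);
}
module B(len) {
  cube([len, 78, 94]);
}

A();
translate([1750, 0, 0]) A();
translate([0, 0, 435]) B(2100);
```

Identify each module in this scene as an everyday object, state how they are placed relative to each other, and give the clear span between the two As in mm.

Second stool starts at x = 1750; first ends at x = 350; clear span = 1750 − 350 = 1400 mm.

A is a stool. B is a beam. A beam spans the tops of two stools. The clear span between the two stools is 1400 mm.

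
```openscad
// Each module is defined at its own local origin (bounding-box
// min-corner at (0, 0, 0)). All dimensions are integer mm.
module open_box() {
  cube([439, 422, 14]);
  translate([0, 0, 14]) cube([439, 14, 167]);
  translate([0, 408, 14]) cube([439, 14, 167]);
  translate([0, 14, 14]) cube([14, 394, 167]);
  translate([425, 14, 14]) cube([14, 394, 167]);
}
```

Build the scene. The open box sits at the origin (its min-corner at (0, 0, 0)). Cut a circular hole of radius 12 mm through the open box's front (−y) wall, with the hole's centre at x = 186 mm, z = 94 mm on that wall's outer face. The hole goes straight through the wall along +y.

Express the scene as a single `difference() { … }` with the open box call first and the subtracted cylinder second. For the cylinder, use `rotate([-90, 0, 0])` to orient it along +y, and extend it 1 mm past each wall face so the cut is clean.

difference() {
  open_box();
  translate([186, -1, 94]) rotate([-90, 0, 0]) cylinder(h = 16, r = 12);
}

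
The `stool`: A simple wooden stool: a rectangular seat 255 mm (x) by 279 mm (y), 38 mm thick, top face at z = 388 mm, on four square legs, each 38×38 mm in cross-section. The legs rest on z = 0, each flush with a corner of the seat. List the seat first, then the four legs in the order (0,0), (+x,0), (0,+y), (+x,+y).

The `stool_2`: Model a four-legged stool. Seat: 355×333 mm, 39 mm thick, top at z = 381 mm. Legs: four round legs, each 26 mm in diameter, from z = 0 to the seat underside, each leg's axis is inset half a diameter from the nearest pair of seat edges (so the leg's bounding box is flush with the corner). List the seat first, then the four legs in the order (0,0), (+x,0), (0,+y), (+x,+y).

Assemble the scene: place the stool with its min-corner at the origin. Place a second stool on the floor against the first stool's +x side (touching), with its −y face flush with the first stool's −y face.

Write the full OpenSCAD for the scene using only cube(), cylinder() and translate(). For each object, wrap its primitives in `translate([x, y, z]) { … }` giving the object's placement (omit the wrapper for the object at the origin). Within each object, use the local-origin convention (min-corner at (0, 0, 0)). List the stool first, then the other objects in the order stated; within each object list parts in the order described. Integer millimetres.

translate([0, 0, 350]) cube([255, 279, 38]);
cube([38, 38, 350]);
translate([217, 0, 0]) cube([38, 38, 350]);
translate([0, 241, 0]) cube([38, 38, 350]);
translate([217, 241, 0]) cube([38, 38, 350]);
translate([255, 0, 0]) {
  translate([0, 0, 342]) cube([355, 333, 39]);
  translate([13, 13, 0]) cylinder(h = 342, r = 13);
  translate([342, 13, 0]) cylinder(h = 342, r = 13);
  translate([13, 320, 0]) cylinder(h = 342, r = 13);
  translate([342, 320, 0]) cylinder(h = 342, r = 13);
}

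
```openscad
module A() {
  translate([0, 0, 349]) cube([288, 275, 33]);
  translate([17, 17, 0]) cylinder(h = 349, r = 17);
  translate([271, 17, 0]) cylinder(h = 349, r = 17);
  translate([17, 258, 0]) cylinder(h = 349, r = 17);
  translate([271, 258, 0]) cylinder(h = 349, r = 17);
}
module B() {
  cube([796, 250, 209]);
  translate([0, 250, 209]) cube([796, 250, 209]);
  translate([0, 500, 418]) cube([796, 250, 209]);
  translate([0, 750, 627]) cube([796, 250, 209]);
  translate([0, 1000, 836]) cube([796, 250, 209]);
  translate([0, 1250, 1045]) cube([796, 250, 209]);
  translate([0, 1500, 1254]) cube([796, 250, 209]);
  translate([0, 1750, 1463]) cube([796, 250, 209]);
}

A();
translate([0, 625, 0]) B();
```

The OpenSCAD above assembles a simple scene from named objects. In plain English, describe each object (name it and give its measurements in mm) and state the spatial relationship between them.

A is a four-legged stool. The seat is 288×275 mm, 33 mm thick, top at z = 382 mm. It stands on four round legs, each 34 mm in diameter, from z = 0 to the seat underside, each leg's axis is inset half a diameter from the nearest pair of seat edges (so the leg's bounding box is flush with the corner).

B is a straight staircase of 8 solid steps. Each step is 796 mm wide (x), 250 mm deep (y, the going) and 209 mm tall (the rise). The first step rests on the floor; each subsequent step sits one going further in +y and one rise higher in +z, directly behind and above the previous step with no overlap.

The staircase is on the floor beside the stool on its +y side.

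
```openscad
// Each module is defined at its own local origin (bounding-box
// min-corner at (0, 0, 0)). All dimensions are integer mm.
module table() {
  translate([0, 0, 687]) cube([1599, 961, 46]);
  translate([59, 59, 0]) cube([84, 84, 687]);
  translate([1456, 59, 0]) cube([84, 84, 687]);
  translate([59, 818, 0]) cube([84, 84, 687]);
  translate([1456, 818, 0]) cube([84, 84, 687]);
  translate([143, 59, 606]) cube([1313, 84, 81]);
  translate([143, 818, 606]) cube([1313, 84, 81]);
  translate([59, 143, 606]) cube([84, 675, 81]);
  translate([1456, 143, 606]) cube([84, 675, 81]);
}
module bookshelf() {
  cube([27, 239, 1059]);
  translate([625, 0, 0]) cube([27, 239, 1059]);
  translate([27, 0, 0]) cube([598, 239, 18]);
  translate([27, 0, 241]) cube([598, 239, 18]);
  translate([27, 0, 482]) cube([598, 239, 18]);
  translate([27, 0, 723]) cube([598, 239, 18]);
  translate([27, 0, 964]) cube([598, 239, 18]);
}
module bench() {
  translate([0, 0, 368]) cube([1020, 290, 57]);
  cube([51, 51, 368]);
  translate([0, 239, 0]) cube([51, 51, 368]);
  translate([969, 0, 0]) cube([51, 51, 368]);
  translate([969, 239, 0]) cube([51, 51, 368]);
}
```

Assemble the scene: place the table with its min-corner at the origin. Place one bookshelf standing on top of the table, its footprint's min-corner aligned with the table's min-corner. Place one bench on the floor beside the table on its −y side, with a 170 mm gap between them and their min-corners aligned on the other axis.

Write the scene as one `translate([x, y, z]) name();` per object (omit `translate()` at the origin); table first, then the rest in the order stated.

table();
translate([0, 0, 733]) bookshelf();
translate([0, -460, 0]) bench();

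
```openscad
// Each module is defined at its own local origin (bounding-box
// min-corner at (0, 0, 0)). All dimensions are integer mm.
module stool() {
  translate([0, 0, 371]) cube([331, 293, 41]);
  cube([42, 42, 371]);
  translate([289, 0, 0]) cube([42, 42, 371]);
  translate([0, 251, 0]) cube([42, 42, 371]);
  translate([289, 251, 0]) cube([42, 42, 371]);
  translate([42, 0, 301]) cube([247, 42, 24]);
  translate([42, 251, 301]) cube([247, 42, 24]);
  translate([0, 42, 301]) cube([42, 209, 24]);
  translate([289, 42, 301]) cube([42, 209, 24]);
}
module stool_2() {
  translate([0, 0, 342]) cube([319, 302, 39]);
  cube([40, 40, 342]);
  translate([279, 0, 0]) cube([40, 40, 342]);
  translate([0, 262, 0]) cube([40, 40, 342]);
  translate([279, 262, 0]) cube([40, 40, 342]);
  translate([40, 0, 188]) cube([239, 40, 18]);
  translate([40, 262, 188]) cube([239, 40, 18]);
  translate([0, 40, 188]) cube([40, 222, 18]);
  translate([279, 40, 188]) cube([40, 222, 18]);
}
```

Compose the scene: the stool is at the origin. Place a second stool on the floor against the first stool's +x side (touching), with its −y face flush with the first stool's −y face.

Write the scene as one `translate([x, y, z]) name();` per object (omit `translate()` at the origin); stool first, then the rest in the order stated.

stool();
translate([331, 0, 0]) stool_2();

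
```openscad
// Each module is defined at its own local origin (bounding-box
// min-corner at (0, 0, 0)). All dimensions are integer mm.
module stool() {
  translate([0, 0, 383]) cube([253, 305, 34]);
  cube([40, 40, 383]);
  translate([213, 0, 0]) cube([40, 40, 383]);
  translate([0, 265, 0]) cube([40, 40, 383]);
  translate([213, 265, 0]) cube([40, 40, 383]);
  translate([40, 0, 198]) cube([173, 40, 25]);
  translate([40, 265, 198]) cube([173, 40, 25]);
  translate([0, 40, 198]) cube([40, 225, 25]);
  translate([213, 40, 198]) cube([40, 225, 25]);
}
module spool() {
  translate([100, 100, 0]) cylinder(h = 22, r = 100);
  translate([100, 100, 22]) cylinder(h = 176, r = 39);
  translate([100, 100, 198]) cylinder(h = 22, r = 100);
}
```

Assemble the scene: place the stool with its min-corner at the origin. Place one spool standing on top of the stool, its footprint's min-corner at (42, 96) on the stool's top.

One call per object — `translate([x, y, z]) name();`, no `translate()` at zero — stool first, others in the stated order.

stool();
translate([42, 96, 417]) spool();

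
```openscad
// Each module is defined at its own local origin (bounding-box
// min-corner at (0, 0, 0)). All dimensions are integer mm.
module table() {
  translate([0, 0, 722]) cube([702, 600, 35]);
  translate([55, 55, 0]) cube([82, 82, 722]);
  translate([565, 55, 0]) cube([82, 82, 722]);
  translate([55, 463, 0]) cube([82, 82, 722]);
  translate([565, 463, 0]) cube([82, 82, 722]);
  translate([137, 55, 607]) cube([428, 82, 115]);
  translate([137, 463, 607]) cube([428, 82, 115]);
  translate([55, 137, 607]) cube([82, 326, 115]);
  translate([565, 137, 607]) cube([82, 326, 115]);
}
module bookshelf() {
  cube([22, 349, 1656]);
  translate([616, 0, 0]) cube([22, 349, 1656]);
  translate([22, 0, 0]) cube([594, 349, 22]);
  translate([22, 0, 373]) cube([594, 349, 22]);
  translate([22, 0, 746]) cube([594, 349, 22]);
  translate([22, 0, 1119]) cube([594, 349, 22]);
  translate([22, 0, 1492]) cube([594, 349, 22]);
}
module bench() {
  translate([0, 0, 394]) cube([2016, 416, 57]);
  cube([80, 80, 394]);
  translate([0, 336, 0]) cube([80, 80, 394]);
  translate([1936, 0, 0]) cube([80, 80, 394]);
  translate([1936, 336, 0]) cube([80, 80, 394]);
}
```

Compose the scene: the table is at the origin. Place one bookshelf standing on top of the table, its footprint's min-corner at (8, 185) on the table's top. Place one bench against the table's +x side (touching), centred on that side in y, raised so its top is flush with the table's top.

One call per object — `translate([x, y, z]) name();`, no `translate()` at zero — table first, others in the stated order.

table();
translate([8, 185, 757]) bookshelf();
translate([702, 92, 306]) bench();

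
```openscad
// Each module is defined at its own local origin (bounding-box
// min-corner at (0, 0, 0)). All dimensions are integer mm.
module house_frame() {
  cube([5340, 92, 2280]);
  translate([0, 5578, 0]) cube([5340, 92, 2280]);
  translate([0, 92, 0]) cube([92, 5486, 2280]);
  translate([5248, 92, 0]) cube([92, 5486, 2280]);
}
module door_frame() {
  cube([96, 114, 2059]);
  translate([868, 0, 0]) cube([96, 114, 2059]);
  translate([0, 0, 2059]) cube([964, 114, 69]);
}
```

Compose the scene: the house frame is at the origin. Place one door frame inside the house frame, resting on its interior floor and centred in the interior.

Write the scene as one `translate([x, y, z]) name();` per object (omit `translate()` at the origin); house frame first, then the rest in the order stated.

house_frame();
translate([2188, 2778, 0]) door_frame();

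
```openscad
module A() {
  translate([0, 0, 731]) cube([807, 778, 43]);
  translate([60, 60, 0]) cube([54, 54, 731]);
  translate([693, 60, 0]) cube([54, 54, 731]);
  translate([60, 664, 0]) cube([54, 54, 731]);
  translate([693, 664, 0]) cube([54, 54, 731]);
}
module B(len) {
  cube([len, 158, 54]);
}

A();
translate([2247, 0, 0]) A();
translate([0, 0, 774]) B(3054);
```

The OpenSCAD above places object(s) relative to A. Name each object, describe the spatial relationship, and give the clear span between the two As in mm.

Second table starts at x = 2247; first ends at x = 807; clear span = 2247 − 807 = 1440 mm.

A is a table. B is a beam. A beam spans the tops of two tables. The clear span between the two tables is 1440 mm.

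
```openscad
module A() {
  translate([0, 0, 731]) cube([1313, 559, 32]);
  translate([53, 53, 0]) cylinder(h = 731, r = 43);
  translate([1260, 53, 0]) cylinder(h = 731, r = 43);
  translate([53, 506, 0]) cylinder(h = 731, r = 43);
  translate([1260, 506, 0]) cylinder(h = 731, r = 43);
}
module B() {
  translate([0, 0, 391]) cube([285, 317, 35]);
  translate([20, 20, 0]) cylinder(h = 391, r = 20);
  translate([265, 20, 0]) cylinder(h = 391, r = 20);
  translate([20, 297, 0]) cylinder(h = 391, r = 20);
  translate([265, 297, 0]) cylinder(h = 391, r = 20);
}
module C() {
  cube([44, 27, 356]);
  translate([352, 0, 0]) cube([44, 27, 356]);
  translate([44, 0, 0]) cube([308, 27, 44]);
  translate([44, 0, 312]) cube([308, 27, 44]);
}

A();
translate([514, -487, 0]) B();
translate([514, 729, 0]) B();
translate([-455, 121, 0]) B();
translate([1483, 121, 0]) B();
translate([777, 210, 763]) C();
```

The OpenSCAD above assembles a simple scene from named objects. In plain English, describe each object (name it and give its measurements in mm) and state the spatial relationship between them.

A is a table: top 1313 mm (x) × 559 mm (y), 32 mm thick, upper face at z = 763 mm, on four round legs of 86 mm diameter, each leg's bounding box inset 10 mm from the nearest pair of top edges, running from z = 0 to the bottom of the top.

B is a four-legged stool. The seat is a 285×317×35 mm slab whose top surface is at z = 426 mm; four round legs, each 40 mm in diameter, run from the floor (z = 0) to the underside of the seat, each leg's axis is inset half a diameter from the nearest pair of seat edges (so the leg's bounding box is flush with the corner).

C is a picture frame with a 308×268 mm rectangular opening (x by z) and a uniform 44 mm border on every side. Frame depth is 27 mm along y. It is built from two vertical stiles running the full outside height and two horizontal rails spanning the gap between the stiles.

Four stools sit around the table at the −y, +y, −x, +x sides. The picture frame is on top of the table.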